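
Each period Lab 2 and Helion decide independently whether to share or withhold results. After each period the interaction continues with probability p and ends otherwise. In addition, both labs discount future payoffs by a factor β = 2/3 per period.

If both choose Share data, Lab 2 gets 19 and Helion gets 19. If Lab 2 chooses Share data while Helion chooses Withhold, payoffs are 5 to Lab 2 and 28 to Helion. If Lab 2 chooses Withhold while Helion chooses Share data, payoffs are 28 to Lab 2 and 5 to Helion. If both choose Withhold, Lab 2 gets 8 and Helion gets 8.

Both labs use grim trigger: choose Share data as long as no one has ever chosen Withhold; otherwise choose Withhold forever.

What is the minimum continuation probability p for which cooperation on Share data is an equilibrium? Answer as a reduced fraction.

Expected continuation weight on next period's payoff is β·p = 2/3·p, which plays the role of the discount factor.
Cooperation requires 2/3·p ≥ (28−19)/(28−8) = 9/20, hence p ≥ 27/40.

27/40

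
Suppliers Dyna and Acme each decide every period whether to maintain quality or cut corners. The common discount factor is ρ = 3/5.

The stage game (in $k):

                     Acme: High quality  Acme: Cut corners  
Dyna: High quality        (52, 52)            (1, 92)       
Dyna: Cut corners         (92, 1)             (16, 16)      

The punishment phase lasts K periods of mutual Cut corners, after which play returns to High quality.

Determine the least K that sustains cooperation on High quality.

No profitable deviation requires (52−16)(ρ+…+ρ^K) ≥ 92−52, i.e. ρ+…+ρ^K ≥ 10/9 ≈ 1.1111.
With ρ = 3/5, the partial sums are K=1: 0.6000, K=2: 0.9600, K=3: 1.1760.
K = 3 is the first length at which the sum reaches 1.1111.

3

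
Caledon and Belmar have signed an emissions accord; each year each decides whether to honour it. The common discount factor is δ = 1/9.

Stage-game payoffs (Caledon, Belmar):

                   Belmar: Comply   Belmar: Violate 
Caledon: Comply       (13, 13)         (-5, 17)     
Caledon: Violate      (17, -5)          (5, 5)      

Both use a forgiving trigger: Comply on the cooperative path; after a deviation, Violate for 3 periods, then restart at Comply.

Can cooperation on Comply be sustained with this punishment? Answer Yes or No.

IC: δ+…+δ^3 ≥ (17−13)/(13−5) = 1/2.
At δ = 1/9: partial sum = 0.1248 < 0.5000. Cooperation not sustainable.

No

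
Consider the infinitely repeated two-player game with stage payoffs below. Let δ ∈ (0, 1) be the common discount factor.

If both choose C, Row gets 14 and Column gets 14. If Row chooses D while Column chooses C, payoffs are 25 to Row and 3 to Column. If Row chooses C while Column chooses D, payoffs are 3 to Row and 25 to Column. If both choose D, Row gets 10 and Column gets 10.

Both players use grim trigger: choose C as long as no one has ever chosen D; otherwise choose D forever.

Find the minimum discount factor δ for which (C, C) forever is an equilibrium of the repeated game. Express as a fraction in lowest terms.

Under grim trigger the critical discount factor is (T−C)/(T−P) with T = 25, C = 14, P = 10.
δ* = (25−14)/(25−10) = 11/15.

11/15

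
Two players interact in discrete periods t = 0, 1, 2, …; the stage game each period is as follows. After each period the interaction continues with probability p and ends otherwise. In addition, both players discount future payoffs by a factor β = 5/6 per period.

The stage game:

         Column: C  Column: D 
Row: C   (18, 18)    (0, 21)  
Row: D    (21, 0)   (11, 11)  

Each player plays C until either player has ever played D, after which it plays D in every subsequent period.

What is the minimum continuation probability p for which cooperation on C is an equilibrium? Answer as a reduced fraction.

9/25

Expected continuation weight on next period's payoff is β·p = 5/6·p, which plays the role of the discount factor.
Cooperation requires 5/6·p ≥ (21−18)/(21−11) = 3/10, hence p ≥ 9/25.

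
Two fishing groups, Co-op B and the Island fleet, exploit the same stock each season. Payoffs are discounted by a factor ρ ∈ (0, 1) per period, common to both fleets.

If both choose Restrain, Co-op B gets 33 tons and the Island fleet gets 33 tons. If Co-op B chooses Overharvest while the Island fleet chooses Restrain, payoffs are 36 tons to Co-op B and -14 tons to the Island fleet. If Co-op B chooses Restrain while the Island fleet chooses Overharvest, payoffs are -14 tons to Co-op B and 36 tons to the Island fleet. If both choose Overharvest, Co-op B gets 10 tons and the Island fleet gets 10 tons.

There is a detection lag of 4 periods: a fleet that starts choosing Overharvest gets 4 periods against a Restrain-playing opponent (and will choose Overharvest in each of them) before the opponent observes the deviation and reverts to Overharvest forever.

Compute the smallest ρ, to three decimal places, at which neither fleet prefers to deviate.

0.583

Deviating for the 4 undetected periods gains 36−33 = 3 per period over cooperation, then loses 33−10 = 23 per period forever once punishment starts.
Gain: 3(1 + ρ + … + ρ^3); loss: 23·ρ^4/(1−ρ).
No profitable deviation ⇔ 3(1−ρ^4) ≤ 23·ρ^4, i.e. ρ^4 ≥ 3/(3+23) = 3/26.
Hence ρ ≥ (3/26)^(1/4) ≈ 0.583.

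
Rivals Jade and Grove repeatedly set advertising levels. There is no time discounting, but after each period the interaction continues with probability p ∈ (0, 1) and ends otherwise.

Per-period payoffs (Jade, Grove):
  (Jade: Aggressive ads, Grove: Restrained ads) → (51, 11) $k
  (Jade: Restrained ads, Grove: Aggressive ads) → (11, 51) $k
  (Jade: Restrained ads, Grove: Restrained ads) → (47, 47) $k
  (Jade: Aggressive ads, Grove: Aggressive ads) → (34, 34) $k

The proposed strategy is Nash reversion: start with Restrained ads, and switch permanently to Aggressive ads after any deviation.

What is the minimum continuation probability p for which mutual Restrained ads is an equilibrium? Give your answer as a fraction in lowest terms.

4/17

Expected cooperation value is 47 + p·47 + p²·47 + … = 47/(1−p); deviation gives 51 + p·34/(1−p).
47 ≥ 51(1−p) + 34p ⇒ 17p ≥ 4 ⇒ p ≥ 4/17.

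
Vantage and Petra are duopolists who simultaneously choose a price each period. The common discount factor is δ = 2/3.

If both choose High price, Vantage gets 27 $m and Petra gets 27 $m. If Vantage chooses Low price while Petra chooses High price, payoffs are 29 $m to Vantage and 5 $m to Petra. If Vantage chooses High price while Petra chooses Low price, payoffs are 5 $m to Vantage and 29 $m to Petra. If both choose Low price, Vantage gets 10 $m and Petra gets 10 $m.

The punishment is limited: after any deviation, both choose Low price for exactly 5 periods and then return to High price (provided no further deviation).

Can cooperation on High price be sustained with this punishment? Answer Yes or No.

IC: δ+…+δ^5 ≥ (29−27)/(27−10) = 2/17.
At δ = 2/3: partial sum = 1.7366 ≥ 0.1176. Cooperation sustainable.

Yes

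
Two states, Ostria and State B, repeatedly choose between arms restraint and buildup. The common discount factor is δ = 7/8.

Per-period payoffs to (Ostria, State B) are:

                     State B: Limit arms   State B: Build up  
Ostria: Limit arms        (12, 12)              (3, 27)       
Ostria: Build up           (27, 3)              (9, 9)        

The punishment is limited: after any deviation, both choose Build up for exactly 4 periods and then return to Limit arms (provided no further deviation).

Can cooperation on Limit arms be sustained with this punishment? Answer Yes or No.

No

IC: δ+…+δ^4 ≥ (27−12)/(12−9) = 5.
At δ = 7/8: partial sum = 2.8967 < 5.0000. Cooperation not sustainable.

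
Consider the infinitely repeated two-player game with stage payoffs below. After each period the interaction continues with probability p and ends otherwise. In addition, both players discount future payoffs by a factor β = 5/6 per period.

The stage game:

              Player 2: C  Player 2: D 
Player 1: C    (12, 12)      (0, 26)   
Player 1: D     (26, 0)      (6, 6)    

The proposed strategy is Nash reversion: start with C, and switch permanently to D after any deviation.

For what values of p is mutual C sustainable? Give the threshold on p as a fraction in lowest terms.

21/25

With continuation probability p and discount β, the effective per-period discount factor is βp.
Grim-trigger IC: βp ≥ (26−12)/(26−6) = 7/10.
So p ≥ (7/10)/(5/6) = 21/25.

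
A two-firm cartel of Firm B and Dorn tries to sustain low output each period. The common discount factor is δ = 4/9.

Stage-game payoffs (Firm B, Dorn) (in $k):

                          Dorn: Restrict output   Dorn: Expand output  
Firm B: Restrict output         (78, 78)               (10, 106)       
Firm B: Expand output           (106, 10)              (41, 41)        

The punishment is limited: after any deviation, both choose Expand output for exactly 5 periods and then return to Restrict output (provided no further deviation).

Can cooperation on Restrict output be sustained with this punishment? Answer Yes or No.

IC: δ+…+δ^5 ≥ (106−78)/(78−41) = 28/37.
At δ = 4/9: partial sum = 0.7861 ≥ 0.7568. Cooperation sustainable.

Yes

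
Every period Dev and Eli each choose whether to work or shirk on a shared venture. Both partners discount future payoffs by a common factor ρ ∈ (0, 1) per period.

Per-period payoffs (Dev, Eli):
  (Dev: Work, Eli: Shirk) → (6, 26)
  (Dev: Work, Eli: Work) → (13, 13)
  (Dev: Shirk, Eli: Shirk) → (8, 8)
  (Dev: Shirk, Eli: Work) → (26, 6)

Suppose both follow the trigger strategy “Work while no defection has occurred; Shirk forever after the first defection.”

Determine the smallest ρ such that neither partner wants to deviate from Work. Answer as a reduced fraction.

13/18

One-period gain from deviating is 26 − 13 = 13. The loss is 13 − 8 = 5 in every subsequent period, with present value 5·ρ/(1−ρ).
Deviation is unprofitable when 5·ρ/(1−ρ) ≥ 13, i.e. ρ/(1−ρ) ≥ 13/5.
Equivalently ρ ≥ 13/(13+5) = 13/18.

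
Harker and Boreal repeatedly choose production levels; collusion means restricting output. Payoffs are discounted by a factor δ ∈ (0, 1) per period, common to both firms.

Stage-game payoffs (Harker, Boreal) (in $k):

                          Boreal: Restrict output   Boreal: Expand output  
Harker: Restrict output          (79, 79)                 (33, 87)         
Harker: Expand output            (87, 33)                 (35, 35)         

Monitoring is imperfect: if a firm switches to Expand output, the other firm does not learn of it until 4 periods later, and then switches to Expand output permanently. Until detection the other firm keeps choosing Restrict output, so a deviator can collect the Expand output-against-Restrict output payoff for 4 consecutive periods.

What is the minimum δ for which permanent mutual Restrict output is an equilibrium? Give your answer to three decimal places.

The best deviation is to choose Expand output for all 4 undetected periods, earning 87 each, then 35 forever once detected.
Deviation value: 87(1−δ^4)/(1−δ) + 35δ^4/(1−δ); cooperation value: 79/(1−δ).
IC: 79 ≥ 87(1−δ^4) + 35δ^4 = 87 − 52δ^4.
So δ^4 ≥ 8/52 = 2/13, giving δ ≥ (2/13)^(1/4) ≈ 0.626.

0.626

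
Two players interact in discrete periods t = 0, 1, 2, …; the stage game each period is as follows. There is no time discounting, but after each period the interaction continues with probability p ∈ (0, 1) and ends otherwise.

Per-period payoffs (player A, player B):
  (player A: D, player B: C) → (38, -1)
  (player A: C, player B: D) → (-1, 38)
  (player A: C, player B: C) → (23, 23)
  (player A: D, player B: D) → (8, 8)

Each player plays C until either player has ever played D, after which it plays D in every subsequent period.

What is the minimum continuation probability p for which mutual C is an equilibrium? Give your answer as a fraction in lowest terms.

Expected cooperation value is 23 + p·23 + p²·23 + … = 23/(1−p); deviation gives 38 + p·8/(1−p).
23 ≥ 38(1−p) + 8p ⇒ 30p ≥ 15 ⇒ p ≥ 15/30 = 1/2.

1/2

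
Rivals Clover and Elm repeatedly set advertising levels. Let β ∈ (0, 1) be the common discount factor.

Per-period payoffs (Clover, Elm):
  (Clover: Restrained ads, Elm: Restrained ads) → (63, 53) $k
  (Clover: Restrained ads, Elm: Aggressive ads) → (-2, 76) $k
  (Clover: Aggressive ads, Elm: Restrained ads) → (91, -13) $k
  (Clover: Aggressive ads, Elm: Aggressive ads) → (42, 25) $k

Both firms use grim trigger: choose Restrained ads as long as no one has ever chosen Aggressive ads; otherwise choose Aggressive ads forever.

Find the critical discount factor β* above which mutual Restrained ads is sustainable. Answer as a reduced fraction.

Clover's threshold: (91−63)/(91−42) = 4/7.
Elm's threshold: (76−53)/(76−25) = 23/51.
4/7 > 23/51, so Clover binds and β* = 4/7.

4/7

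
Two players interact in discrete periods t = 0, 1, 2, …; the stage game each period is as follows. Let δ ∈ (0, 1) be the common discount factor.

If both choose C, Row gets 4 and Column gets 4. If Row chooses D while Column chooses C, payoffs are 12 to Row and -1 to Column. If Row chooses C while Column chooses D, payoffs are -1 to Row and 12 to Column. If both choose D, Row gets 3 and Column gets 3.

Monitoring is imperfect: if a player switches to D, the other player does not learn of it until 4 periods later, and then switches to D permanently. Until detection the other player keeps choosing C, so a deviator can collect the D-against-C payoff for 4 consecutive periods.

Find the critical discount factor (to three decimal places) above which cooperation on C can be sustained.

0.971

The best deviation is to choose D for all 4 undetected periods, earning 12 each, then 3 forever once detected.
Deviation value: 12(1−δ^4)/(1−δ) + 3δ^4/(1−δ); cooperation value: 4/(1−δ).
IC: 4 ≥ 12(1−δ^4) + 3δ^4 = 12 − 9δ^4.
So δ^4 ≥ 8/9, giving δ ≥ (8/9)^(1/4) ≈ 0.971.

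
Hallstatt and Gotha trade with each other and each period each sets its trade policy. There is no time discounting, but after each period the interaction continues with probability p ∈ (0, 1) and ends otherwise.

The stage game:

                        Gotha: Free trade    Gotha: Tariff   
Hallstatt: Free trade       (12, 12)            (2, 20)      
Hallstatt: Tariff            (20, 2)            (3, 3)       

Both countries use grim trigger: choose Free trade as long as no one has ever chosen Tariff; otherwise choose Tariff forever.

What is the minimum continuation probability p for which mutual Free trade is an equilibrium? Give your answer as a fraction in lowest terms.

8/17

With no time discounting, the continuation probability p plays the role of the discount factor.
Grim-trigger IC: 12/(1−p) ≥ 20 + 3p/(1−p) ⇒ p ≥ (20−12)/(20−3) = 8/17.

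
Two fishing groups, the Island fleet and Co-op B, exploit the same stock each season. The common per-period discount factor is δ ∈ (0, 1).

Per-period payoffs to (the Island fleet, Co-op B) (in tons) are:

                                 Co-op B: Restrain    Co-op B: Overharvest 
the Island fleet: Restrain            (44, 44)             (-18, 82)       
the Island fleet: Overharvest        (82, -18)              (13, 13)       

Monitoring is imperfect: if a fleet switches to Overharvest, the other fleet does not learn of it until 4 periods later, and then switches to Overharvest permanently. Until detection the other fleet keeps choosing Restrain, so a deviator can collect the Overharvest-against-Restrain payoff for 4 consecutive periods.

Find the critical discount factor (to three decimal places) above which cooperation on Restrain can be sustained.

Deviating for the 4 undetected periods gains 82−44 = 38 per period over cooperation, then loses 44−13 = 31 per period forever once punishment starts.
Gain: 38(1 + δ + … + δ^3); loss: 31·δ^4/(1−δ).
No profitable deviation ⇔ 38(1−δ^4) ≤ 31·δ^4, i.e. δ^4 ≥ 38/(38+31) = 38/69.
Hence δ ≥ (38/69)^(1/4) ≈ 0.861.

0.861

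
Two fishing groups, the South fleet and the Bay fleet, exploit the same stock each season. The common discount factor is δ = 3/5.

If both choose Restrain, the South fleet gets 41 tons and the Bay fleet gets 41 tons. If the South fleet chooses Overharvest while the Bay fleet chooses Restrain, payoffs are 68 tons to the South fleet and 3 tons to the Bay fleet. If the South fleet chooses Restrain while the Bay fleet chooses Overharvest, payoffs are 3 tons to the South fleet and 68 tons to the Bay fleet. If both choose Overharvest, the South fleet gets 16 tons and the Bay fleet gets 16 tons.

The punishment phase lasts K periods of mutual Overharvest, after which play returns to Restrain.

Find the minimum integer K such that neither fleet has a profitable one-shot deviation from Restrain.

Need Σ_{k=1}^{K} δ^k ≥ (68−41)/(41−16) = 1.0800 at δ = 3/5.
At K = 2 the sum is 0.9600 < 1.0800; at K = 3 it is 1.1760 ≥ 1.0800.
So the minimum punishment length is K = 3.

3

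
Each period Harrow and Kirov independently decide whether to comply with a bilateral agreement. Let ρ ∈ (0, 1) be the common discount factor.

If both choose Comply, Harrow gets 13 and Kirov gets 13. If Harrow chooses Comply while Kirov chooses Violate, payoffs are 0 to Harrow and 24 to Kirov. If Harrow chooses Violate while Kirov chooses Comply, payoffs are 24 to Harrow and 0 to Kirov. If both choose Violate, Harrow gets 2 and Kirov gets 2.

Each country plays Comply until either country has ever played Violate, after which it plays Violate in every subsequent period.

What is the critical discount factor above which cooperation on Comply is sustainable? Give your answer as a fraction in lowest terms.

Under grim trigger the critical discount factor is (T−C)/(T−P) with T = 24, C = 13, P = 2.
ρ* = (24−13)/(24−2) = 11/22 = 1/2.

1/2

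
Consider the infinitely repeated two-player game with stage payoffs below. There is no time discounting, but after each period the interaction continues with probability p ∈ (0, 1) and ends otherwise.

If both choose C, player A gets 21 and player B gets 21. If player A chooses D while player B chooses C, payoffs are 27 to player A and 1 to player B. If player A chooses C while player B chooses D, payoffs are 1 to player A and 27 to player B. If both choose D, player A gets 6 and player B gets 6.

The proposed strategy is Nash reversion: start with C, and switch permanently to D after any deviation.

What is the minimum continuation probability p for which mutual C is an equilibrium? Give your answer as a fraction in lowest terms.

2/7

With no time discounting, the continuation probability p plays the role of the discount factor.
Grim-trigger IC: 21/(1−p) ≥ 27 + 6p/(1−p) ⇒ p ≥ (27−21)/(27−6) = 2/7.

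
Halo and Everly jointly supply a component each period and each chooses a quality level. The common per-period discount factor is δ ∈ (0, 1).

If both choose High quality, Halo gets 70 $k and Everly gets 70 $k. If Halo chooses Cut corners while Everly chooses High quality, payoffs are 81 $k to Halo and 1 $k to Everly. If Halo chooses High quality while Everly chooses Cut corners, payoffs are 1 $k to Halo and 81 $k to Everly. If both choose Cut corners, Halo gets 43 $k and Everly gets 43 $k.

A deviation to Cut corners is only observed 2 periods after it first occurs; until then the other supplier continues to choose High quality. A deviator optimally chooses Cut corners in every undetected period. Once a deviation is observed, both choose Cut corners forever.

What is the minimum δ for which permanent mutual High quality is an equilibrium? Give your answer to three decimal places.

A deviator earns 81 for 2 periods, then 43 forever; cooperating earns 70 forever. Multiplying the IC by (1−δ):
70 ≥ 81(1−δ^2) + 43δ^2, so 38·δ^2 ≥ 11 and δ^2 ≥ 11/38.
δ ≥ (11/38)^(1/2) ≈ 0.538.

0.538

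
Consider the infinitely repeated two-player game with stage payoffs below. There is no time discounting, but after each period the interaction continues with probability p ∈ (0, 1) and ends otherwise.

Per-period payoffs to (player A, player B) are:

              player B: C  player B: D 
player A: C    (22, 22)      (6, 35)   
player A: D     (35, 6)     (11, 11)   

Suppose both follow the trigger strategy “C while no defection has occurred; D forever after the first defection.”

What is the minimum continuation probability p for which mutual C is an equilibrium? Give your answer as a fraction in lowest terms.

Expected cooperation value is 22 + p·22 + p²·22 + … = 22/(1−p); deviation gives 35 + p·11/(1−p).
22 ≥ 35(1−p) + 11p ⇒ 24p ≥ 13 ⇒ p ≥ 13/24.

13/24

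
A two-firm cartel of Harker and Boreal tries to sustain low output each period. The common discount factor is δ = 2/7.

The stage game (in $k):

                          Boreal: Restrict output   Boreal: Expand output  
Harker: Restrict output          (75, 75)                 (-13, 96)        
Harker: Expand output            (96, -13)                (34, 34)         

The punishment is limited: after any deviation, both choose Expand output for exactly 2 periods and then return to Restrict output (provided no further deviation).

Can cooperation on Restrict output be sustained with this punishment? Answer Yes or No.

No

IC: δ+…+δ^2 ≥ (96−75)/(75−34) = 21/41.
At δ = 2/7: partial sum = 0.3673 < 0.5122. Cooperation not sustainable.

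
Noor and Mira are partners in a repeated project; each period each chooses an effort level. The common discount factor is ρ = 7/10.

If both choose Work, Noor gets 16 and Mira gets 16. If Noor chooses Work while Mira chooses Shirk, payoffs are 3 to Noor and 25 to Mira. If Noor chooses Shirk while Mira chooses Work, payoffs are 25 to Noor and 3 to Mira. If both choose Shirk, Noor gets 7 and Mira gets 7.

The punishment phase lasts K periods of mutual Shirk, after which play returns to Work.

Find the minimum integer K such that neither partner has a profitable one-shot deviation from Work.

2

No profitable deviation requires (16−7)(ρ+…+ρ^K) ≥ 25−16, i.e. ρ+…+ρ^K ≥ 1 ≈ 1.0000.
With ρ = 7/10, the partial sums are K=1: 0.7000, K=2: 1.1900.
K = 2 is the first length at which the sum reaches 1.0000.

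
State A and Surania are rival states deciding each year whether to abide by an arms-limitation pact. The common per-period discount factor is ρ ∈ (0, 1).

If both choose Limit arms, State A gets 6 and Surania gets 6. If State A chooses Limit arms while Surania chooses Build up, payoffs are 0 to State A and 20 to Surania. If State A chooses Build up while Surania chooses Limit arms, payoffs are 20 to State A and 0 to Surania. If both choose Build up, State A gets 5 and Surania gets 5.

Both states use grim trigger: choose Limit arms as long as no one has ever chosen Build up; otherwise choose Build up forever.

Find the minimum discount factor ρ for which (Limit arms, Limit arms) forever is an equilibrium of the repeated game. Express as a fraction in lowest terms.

14/15

Cooperation forever yields 6 each period: 6/(1−ρ).
Deviating yields 20 once, then 5 forever: 20 + 5ρ/(1−ρ).
No profitable deviation requires 6/(1−ρ) ≥ 20 + 5ρ/(1−ρ).
Multiplying by (1−ρ): 6 ≥ 20(1−ρ) + 5ρ = 20 − 15ρ.
So 15ρ ≥ 14, i.e. ρ ≥ 14/15.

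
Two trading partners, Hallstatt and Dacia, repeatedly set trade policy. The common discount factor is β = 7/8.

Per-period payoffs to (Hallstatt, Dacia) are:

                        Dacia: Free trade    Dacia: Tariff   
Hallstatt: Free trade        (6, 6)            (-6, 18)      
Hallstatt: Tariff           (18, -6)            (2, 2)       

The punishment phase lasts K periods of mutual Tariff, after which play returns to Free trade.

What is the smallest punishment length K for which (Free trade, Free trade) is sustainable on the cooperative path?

5

No profitable deviation requires (6−2)(β+…+β^K) ≥ 18−6, i.e. β+…+β^K ≥ 3 ≈ 3.0000.
With β = 7/8, the partial sums are K=1: 0.8750, K=2: 1.6406, K=3: 2.3105, K=4: 2.8967, K=5: 3.4096.
K = 5 is the first length at which the sum reaches 3.0000.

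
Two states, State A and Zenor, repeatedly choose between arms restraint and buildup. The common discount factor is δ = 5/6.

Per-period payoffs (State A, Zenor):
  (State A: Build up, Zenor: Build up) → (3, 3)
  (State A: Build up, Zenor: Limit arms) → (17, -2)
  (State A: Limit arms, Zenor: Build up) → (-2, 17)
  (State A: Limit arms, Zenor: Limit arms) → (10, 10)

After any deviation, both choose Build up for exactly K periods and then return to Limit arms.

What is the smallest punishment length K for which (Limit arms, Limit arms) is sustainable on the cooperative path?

2

No profitable deviation requires (10−3)(δ+…+δ^K) ≥ 17−10, i.e. δ+…+δ^K ≥ 1 ≈ 1.0000.
With δ = 5/6, the partial sums are K=1: 0.8333, K=2: 1.5278.
K = 2 is the first length at which the sum reaches 1.0000.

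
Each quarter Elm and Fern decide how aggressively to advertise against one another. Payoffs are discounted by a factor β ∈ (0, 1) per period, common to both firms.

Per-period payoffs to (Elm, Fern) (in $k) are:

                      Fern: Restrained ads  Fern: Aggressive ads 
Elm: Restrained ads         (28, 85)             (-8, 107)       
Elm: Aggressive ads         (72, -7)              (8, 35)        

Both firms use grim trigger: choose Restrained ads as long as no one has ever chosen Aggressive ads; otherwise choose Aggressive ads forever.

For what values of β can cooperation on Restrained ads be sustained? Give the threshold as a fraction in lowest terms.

11/16

Elm's threshold: (72−28)/(72−8) = 11/16.
Fern's threshold: (107−85)/(107−35) = 11/36.
11/16 > 11/36, so Elm binds and β* = 11/16.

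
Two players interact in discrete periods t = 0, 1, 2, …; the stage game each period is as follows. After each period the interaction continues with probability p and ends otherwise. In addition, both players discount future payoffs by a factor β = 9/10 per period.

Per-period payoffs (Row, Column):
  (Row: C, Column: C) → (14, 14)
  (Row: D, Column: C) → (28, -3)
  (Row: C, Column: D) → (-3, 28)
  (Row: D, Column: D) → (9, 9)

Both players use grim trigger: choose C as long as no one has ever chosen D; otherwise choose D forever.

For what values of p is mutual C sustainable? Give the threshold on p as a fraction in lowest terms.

Expected continuation weight on next period's payoff is β·p = 9/10·p, which plays the role of the discount factor.
Cooperation requires 9/10·p ≥ (28−14)/(28−9) = 14/19, hence p ≥ 140/171.

140/171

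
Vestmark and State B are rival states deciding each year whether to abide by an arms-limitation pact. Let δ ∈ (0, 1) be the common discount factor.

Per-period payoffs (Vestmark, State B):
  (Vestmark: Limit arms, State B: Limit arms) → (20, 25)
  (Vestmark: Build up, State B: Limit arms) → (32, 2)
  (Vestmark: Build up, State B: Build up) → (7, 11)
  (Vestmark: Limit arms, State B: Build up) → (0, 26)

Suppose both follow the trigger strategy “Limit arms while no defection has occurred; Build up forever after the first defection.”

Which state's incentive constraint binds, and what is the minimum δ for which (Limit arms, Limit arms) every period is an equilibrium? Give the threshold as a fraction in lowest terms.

Vestmark; δ ≥ 12/25

For Vestmark: deviation gain 32−20 = 12, per-period punishment loss 20−7 = 13. IC gives δ ≥ 12/25.
For State B: gain 1, loss 14 per period, so δ ≥ 1/15.
The tighter constraint is Vestmark's, so cooperation needs δ ≥ 12/25.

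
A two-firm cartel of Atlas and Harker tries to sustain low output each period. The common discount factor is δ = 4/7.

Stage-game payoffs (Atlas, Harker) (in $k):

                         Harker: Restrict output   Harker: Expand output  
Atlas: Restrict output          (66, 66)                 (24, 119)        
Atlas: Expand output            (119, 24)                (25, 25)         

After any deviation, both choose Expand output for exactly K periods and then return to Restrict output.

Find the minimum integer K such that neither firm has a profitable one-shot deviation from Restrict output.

7

IC: δ(1−δ^K)/(1−δ) ≥ (119−66)/(66−25) = 53/41.
With δ = 4/7: need 1 − δ^K ≥ 53/41·(1−4/7)/(4/7), i.e. δ^K ≤ 0.0305.
Since (4/7)^6 = 0.0348 and (4/7)^7 = 0.0199, the smallest such K is 7.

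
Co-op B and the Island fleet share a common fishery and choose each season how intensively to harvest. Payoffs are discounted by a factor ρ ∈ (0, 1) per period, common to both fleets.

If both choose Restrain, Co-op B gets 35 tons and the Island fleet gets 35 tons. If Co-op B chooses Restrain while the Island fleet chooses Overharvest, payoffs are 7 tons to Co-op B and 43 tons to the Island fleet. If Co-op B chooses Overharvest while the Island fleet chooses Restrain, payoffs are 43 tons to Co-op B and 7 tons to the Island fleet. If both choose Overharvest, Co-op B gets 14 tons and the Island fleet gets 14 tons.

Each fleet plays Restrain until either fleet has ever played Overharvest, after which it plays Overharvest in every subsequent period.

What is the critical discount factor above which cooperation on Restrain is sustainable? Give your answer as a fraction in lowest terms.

35/(1−ρ) ≥ 43 + 14ρ/(1−ρ)
35 ≥ 43 − 29ρ
ρ ≥ 8/29.

8/29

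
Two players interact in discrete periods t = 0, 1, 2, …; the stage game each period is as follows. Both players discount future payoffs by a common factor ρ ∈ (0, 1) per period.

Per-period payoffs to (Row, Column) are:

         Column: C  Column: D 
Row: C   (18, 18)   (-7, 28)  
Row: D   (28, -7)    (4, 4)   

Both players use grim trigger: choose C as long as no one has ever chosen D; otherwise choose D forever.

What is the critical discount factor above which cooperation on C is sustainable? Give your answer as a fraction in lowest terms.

One-period gain from deviating is 28 − 18 = 10. The loss is 18 − 4 = 14 in every subsequent period, with present value 14·ρ/(1−ρ).
Deviation is unprofitable when 14·ρ/(1−ρ) ≥ 10, i.e. ρ/(1−ρ) ≥ 5/7.
Equivalently ρ ≥ 10/(10+14) = 5/12.

5/12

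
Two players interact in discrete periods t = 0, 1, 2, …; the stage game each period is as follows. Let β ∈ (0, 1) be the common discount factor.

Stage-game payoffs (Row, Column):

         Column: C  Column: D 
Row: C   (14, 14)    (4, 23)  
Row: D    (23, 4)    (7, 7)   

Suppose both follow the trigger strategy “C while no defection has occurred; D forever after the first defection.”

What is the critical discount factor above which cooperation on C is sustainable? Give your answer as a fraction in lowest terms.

9/16

One-period gain from deviating is 23 − 14 = 9. The loss is 14 − 7 = 7 in every subsequent period, with present value 7·β/(1−β).
Deviation is unprofitable when 7·β/(1−β) ≥ 9, i.e. β/(1−β) ≥ 9/7.
Equivalently β ≥ 9/(9+7) = 9/16.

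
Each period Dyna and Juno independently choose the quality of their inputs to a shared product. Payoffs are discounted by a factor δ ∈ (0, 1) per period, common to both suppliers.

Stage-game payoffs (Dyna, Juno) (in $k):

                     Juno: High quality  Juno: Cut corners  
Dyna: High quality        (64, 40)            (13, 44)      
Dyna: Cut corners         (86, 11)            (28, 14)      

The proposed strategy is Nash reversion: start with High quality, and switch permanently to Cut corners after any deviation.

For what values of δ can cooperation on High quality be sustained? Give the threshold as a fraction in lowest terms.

Dyna's threshold: (86−64)/(86−28) = 11/29.
Juno's threshold: (44−40)/(44−14) = 2/15.
11/29 > 2/15, so Dyna binds and δ* = 11/29.

11/29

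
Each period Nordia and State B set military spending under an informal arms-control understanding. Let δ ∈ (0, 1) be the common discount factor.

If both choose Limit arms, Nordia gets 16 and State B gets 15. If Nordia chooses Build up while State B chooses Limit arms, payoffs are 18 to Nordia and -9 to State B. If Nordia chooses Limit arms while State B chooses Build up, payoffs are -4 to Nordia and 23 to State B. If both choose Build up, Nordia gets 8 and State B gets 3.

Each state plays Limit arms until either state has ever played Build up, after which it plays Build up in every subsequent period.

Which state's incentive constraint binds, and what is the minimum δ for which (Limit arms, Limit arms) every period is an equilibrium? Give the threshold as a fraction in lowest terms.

State B; δ ≥ 2/5

Nordia's threshold: (18−16)/(18−8) = 1/5.
State B's threshold: (23−15)/(23−3) = 2/5.
1/5 < 2/5, so State B binds and δ* = 2/5.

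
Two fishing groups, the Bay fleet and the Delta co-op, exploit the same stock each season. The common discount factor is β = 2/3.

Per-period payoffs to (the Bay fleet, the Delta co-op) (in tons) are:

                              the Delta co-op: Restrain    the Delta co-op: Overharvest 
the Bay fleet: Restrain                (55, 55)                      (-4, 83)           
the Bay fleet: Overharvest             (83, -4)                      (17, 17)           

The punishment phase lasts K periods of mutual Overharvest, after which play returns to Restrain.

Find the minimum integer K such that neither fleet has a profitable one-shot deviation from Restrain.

2

No profitable deviation requires (55−17)(β+…+β^K) ≥ 83−55, i.e. β+…+β^K ≥ 14/19 ≈ 0.7368.
With β = 2/3, the partial sums are K=1: 0.6667, K=2: 1.1111.
K = 2 is the first length at which the sum reaches 0.7368.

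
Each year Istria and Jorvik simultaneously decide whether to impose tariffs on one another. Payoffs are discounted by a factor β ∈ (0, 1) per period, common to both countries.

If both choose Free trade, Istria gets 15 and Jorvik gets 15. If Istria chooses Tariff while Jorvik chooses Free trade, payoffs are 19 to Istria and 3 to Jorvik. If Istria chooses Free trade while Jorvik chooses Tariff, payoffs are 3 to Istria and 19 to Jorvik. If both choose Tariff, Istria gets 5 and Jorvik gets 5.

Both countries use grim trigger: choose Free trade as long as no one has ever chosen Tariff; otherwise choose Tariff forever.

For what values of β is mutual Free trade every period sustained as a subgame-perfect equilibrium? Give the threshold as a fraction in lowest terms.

Under grim trigger the critical discount factor is (T−C)/(T−P) with T = 19, C = 15, P = 5.
β* = (19−15)/(19−5) = 4/14 = 2/7.

2/7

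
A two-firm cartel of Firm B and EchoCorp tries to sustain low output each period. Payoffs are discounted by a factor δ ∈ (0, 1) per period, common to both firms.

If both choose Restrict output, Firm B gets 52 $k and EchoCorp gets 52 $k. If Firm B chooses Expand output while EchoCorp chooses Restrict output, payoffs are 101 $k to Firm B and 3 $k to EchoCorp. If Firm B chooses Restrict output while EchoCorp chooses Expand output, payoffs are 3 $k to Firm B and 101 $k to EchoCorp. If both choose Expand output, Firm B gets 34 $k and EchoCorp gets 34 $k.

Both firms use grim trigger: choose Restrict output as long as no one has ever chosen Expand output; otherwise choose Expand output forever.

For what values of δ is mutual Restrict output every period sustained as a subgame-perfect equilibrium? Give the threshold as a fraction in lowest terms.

49/67

52/(1−δ) ≥ 101 + 34δ/(1−δ)
52 ≥ 101 − 67δ
δ ≥ 49/67.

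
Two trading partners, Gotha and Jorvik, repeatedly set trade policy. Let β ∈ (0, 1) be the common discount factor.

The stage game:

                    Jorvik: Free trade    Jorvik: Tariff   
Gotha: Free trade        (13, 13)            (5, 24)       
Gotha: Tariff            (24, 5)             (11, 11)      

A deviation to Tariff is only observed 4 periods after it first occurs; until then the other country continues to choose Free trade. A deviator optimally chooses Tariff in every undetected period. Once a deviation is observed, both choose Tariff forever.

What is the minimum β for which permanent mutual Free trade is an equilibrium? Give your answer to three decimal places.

A deviator earns 24 for 4 periods, then 11 forever; cooperating earns 13 forever. Multiplying the IC by (1−β):
13 ≥ 24(1−β^4) + 11β^4, so 13·β^4 ≥ 11 and β^4 ≥ 11/13.
β ≥ (11/13)^(1/4) ≈ 0.959.

0.959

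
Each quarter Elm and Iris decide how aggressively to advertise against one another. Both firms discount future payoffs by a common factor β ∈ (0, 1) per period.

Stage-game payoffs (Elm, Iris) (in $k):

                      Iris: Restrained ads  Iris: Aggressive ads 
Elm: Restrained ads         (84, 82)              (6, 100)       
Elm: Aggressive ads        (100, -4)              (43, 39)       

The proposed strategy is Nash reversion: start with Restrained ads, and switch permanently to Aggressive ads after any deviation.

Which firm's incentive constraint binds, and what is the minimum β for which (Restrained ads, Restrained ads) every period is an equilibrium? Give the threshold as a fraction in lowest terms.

For Elm: deviation gain 100−84 = 16, per-period punishment loss 84−43 = 41. IC gives β ≥ 16/57.
For Iris: gain 18, loss 43 per period, so β ≥ 18/61.
The tighter constraint is Iris's, so cooperation needs β ≥ 18/61.

Iris; β ≥ 18/61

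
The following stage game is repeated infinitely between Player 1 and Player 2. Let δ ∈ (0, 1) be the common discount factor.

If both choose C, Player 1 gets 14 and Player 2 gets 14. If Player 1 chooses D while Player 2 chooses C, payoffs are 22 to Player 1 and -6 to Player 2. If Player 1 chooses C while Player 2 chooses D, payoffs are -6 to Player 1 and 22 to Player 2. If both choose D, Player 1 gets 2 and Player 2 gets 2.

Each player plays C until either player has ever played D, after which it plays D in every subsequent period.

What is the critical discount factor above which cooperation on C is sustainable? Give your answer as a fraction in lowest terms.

One-period gain from deviating is 22 − 14 = 8. The loss is 14 − 2 = 12 in every subsequent period, with present value 12·δ/(1−δ).
Deviation is unprofitable when 12·δ/(1−δ) ≥ 8, i.e. δ/(1−δ) ≥ 2/3.
Equivalently δ ≥ 8/(8+12) = 2/5.

2/5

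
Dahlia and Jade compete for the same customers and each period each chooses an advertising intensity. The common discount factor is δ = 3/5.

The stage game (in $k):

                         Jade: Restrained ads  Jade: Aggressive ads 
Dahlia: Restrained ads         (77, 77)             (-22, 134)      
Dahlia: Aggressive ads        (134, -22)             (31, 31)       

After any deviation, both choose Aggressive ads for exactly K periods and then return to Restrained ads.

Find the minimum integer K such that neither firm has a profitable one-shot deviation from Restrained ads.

No profitable deviation requires (77−31)(δ+…+δ^K) ≥ 134−77, i.e. δ+…+δ^K ≥ 57/46 ≈ 1.2391.
With δ = 3/5, the partial sums are K=1: 0.6000, K=2: 0.9600, K=3: 1.1760, K=4: 1.3056.
K = 4 is the first length at which the sum reaches 1.2391.

4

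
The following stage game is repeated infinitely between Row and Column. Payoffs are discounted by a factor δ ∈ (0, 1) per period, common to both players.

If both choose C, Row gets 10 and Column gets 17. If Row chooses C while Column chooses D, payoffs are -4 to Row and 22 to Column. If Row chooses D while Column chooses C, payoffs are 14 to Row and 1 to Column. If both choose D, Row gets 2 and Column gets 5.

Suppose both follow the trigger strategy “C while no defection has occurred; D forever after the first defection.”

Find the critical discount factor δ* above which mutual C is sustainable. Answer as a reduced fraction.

1/3

Row: cooperation gives 10 each period; deviation gives 14 once then 2 forever.
  10/(1−δ) ≥ 14 + 2δ/(1−δ) ⇒ δ ≥ 4/12 = 1/3.
Column: cooperation gives 17 each period; deviation gives 22 once then 5 forever.
  δ ≥ 5/17.
Both must hold, so the binding constraint is Row's: δ ≥ 1/3.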